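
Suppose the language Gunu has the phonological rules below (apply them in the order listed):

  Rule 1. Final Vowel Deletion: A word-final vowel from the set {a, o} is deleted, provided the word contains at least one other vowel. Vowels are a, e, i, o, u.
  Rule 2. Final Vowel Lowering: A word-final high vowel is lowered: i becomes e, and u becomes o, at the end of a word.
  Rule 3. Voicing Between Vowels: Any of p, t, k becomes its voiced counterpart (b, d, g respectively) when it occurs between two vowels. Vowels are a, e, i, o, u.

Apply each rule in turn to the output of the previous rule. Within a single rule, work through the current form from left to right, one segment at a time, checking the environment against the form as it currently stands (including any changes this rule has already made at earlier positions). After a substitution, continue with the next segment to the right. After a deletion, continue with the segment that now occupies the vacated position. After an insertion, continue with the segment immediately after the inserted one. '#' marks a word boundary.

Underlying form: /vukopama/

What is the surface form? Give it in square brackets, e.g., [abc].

Rule 1 Final Vowel Deletion: [vukopama] → [vukopam]
Rule 2 Final Vowel Lowering: no change — [vukopam]
Rule 3 Voicing Between Vowels: [vukopam] → [vugobam]

[vugobam]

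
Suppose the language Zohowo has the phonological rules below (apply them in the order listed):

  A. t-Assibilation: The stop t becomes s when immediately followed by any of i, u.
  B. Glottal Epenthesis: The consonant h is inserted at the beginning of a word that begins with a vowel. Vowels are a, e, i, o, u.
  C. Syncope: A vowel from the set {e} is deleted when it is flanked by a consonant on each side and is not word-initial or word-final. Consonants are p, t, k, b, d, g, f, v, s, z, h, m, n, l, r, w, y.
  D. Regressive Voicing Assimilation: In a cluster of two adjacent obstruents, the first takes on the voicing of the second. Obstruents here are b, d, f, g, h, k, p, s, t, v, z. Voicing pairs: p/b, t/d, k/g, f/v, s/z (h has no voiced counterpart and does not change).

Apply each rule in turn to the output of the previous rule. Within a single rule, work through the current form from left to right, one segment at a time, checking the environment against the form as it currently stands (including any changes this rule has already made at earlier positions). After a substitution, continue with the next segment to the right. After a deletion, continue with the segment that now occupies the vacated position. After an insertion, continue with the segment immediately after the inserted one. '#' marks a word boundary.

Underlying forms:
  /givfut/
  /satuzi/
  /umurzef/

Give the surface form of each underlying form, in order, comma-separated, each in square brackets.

[giffut], [sasuzi], [humursf]

/givfut/:
  A t-Assibilation: no change — [givfut]
  B Glottal Epenthesis: no change — [givfut]
  C Syncope: no change — [givfut]
  D Regressive Voicing Assimilation: [givfut] → [giffut]
/satuzi/:
  A t-Assibilation: [satuzi] → [sasuzi]
  B Glottal Epenthesis: no change — [sasuzi]
  C Syncope: no change — [sasuzi]
  D Regressive Voicing Assimilation: no change — [sasuzi]
/umurzef/:
  A t-Assibilation: no change — [umurzef]
  B Glottal Epenthesis: [umurzef] → [humurzef]
  C Syncope: [humurzef] → [humurzf]
  D Regressive Voicing Assimilation: [humurzf] → [humursf]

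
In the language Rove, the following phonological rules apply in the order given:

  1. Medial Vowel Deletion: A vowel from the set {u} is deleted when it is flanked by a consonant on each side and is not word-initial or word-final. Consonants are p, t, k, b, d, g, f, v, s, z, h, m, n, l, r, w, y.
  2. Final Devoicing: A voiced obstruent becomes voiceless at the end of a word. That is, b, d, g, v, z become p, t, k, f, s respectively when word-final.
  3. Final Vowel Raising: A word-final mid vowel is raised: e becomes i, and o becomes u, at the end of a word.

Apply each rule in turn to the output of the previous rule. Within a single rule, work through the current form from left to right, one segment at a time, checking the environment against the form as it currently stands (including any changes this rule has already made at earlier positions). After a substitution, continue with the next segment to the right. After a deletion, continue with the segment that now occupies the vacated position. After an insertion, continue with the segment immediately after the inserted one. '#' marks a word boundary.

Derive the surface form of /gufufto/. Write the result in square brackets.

1 Medial Vowel Deletion: [gufufto] → [gffto]
2 Final Devoicing: no change — [gffto]
3 Final Vowel Raising: [gffto] → [gfftu]

[gfftu]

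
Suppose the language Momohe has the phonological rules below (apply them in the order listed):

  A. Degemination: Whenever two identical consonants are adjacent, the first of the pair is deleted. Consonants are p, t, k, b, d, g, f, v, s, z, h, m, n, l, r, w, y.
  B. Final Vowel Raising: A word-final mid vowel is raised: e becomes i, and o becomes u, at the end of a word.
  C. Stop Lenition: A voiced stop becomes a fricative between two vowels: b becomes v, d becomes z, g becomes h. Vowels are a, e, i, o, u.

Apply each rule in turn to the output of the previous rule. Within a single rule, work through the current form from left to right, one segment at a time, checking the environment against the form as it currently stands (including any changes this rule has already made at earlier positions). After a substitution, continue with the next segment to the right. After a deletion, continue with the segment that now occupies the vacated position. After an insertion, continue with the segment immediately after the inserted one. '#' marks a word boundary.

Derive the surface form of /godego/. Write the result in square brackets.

A Degemination: no change — [godego]
B Final Vowel Raising: [godego] → [godegu]
C Stop Lenition: [godegu] → [gozehu]

[gozehu]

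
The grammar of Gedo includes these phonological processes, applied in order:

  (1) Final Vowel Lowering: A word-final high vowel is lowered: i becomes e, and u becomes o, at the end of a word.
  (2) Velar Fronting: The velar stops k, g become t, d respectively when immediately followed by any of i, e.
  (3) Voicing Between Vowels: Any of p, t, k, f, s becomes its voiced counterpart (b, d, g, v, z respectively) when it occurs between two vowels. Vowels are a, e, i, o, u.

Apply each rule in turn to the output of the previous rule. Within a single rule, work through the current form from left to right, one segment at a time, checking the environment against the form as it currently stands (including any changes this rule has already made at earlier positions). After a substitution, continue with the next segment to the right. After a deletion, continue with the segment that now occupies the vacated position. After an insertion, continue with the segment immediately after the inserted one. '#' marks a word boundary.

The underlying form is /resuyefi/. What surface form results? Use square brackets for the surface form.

[rezuyeve]

(1) Final Vowel Lowering: [resuyefi] → [resuyefe]
(2) Velar Fronting: no change — [resuyefe]
(3) Voicing Between Vowels: [resuyefe] → [rezuyeve]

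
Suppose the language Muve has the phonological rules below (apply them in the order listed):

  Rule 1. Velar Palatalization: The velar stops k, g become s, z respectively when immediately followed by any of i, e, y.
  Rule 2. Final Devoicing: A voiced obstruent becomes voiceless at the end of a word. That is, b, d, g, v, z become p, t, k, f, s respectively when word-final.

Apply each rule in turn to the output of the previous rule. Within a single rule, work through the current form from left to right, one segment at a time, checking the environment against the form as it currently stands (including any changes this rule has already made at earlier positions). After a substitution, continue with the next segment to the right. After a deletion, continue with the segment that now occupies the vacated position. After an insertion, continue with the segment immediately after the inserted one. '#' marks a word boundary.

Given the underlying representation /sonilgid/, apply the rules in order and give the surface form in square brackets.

Rule 1 Velar Palatalization: [sonilgid] → [sonilzid]
Rule 2 Final Devoicing: [sonilzid] → [sonilzit]

[sonilzit]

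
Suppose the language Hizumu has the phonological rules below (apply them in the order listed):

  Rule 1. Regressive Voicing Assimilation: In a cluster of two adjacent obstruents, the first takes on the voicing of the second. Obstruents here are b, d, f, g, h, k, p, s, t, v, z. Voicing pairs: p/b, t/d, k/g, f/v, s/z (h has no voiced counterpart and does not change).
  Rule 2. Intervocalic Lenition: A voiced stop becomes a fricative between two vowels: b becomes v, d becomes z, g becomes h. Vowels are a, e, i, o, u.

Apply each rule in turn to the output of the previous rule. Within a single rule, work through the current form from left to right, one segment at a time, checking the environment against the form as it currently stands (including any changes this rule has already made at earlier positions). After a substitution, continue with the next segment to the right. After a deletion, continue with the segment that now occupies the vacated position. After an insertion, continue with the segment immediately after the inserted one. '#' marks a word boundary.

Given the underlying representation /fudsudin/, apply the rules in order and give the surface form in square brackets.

[futsuzin]

Rule 1 Regressive Voicing Assimilation: [fudsudin] → [futsudin]
Rule 2 Intervocalic Lenition: [futsudin] → [futsuzin]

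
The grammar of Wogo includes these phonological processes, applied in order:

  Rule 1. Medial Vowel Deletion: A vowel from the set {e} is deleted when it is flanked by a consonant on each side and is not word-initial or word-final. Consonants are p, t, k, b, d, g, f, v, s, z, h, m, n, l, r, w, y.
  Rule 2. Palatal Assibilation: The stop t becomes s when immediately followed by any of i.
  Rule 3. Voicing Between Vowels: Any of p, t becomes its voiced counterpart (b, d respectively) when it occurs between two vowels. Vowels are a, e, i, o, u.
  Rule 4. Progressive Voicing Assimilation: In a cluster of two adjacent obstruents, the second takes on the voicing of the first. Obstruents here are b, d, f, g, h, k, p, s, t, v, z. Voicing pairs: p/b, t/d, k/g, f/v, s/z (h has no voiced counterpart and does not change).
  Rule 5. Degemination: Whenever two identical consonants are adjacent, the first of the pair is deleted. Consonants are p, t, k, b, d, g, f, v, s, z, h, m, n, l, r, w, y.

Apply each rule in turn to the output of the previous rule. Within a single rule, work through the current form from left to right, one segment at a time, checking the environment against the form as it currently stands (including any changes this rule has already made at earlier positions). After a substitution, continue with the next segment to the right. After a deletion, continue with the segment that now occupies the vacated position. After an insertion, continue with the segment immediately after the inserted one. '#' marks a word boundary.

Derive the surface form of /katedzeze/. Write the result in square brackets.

[katse]

Rule 1 Medial Vowel Deletion: [katedzeze] → [katdzze]
Rule 2 Palatal Assibilation: no change — [katdzze]
Rule 3 Voicing Between Vowels: no change — [katdzze]
Rule 4 Progressive Voicing Assimilation: [katdzze] → [kattsse]
Rule 5 Degemination: [kattsse] → [katse]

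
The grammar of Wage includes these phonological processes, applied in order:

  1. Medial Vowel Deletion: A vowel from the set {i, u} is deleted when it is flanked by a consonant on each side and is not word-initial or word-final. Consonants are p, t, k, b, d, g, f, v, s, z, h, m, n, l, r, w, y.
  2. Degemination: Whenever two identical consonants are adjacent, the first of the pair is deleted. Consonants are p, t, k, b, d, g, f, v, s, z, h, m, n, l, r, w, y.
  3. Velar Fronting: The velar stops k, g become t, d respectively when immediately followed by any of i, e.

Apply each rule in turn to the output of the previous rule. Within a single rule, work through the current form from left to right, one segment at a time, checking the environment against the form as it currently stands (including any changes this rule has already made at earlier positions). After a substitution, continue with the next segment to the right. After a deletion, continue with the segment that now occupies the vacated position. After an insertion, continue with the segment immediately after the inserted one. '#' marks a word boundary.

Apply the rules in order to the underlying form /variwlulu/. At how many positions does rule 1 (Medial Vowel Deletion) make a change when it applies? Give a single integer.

1 Medial Vowel Deletion: [variwlulu] → [varwllu]
2 Degemination: [varwllu] → [varwlu]
3 Velar Fronting: no change — [varwlu]
Rule 1 changed 2 position(s).

2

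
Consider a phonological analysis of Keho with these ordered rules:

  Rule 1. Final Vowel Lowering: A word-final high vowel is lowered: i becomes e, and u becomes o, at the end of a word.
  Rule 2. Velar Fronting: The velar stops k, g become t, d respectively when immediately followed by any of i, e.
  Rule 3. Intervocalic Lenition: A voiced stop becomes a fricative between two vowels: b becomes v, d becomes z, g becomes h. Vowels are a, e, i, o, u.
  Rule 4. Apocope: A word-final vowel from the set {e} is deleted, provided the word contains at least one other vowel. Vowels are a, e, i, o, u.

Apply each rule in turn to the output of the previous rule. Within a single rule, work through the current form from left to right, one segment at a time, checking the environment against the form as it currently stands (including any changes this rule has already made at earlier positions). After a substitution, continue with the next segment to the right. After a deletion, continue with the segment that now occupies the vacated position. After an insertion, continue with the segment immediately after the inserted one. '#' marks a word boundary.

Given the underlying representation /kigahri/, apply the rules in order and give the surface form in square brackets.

[tihahr]

Rule 1 Final Vowel Lowering: [kigahri] → [kigahre]
Rule 2 Velar Fronting: [kigahre] → [tigahre]
Rule 3 Intervocalic Lenition: [tigahre] → [tihahre]
Rule 4 Apocope: [tihahre] → [tihahr]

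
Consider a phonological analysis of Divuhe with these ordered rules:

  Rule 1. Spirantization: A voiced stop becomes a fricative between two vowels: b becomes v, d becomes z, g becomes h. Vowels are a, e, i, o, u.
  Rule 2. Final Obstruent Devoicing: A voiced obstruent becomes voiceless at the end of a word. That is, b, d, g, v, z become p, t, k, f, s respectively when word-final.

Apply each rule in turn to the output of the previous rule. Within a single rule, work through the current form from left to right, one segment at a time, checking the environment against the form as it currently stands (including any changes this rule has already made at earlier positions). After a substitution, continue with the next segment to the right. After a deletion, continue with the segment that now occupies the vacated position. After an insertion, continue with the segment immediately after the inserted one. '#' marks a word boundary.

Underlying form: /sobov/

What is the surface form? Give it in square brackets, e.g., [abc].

Rule 1 Spirantization: [sobov] → [sovov]
Rule 2 Final Obstruent Devoicing: [sovov] → [sovof]

[sovof]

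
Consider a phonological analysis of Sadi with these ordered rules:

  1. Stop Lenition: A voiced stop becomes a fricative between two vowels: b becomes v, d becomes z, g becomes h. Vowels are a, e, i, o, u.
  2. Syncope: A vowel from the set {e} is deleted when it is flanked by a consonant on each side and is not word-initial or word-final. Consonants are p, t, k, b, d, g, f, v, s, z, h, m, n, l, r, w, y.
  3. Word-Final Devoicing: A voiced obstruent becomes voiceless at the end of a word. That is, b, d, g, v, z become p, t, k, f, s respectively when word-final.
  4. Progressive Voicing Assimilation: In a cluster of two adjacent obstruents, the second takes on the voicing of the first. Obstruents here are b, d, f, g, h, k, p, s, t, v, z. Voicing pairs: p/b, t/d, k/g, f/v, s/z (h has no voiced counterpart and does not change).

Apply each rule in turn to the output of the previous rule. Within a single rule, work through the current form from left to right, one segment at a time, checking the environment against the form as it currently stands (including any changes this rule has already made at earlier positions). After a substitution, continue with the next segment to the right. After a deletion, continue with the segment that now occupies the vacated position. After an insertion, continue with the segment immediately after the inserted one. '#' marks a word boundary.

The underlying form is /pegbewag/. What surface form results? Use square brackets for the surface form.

1 Stop Lenition: no change — [pegbewag]
2 Syncope: [pegbewag] → [pgbwag]
3 Word-Final Devoicing: [pgbwag] → [pgbwak]
4 Progressive Voicing Assimilation: [pgbwak] → [pkpwak]

[pkpwak]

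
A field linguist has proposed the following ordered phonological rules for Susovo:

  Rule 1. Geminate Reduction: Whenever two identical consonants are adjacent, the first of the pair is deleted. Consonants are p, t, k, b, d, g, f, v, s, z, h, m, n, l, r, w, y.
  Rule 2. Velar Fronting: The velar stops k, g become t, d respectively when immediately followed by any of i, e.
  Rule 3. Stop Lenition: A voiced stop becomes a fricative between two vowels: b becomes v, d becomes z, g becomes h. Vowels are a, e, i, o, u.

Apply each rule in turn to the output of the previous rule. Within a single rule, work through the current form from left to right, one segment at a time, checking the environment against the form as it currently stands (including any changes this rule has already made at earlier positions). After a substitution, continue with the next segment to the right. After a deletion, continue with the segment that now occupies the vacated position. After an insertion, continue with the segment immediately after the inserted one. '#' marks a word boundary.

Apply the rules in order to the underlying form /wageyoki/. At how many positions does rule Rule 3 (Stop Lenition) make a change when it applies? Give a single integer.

Rule 1 Geminate Reduction: no change — [wageyoki]
Rule 2 Velar Fronting: [wageyoki] → [wadeyoti]
Rule 3 Stop Lenition: [wadeyoti] → [wazeyoti]
Rule Rule 3 changed 1 position(s).

1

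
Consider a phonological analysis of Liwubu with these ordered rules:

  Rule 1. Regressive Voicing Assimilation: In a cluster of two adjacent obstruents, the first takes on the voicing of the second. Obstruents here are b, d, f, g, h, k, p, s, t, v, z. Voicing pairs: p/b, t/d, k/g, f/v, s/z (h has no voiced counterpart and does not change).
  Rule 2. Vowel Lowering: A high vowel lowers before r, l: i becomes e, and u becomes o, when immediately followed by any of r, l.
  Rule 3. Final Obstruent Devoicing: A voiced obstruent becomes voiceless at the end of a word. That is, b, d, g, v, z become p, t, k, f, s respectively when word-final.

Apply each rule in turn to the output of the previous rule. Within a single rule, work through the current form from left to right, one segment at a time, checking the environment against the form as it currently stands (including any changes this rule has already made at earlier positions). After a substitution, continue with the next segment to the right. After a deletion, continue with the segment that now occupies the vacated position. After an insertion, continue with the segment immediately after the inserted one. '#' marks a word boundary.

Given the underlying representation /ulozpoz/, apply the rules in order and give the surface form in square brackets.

[olospos]

Rule 1 Regressive Voicing Assimilation: [ulozpoz] → [ulospoz]
Rule 2 Vowel Lowering: [ulospoz] → [olospoz]
Rule 3 Final Obstruent Devoicing: [olospoz] → [olospos]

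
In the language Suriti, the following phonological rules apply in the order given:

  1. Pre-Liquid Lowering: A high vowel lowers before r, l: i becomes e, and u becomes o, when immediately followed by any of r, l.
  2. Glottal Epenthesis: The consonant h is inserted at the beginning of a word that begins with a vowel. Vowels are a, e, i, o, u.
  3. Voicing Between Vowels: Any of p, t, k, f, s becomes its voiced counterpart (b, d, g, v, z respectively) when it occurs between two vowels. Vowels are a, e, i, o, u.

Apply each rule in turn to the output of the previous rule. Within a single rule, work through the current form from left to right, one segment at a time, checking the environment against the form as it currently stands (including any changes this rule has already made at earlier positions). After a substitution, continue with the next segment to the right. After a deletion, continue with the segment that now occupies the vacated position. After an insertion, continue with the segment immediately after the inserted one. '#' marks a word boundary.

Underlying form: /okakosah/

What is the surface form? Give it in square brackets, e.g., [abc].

1 Pre-Liquid Lowering: no change — [okakosah]
2 Glottal Epenthesis: [okakosah] → [hokakosah]
3 Voicing Between Vowels: [hokakosah] → [hogagozah]

[hogagozah]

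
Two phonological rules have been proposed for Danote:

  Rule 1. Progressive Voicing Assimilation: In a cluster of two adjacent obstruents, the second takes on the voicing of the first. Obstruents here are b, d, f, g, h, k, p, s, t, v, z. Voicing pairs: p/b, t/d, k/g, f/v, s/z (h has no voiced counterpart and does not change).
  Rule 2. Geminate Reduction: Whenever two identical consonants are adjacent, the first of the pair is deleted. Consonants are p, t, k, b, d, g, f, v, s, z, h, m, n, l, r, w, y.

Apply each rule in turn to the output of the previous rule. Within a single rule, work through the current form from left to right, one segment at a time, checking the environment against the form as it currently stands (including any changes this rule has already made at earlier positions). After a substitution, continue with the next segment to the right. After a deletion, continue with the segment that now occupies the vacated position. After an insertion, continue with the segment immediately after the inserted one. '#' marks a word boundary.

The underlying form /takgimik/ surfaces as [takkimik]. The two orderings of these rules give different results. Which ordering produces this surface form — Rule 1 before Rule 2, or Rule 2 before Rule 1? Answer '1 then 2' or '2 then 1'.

Order 1 then 2:
  1 Progressive Voicing Assimilation: [takgimik] → [takkimik]
  2 Geminate Reduction: [takkimik] → [takimik]
  result: [takimik]
Order 2 then 1:
  2 Geminate Reduction: no change — [takgimik]
  1 Progressive Voicing Assimilation: [takgimik] → [takkimik]
  result: [takkimik]

2 then 1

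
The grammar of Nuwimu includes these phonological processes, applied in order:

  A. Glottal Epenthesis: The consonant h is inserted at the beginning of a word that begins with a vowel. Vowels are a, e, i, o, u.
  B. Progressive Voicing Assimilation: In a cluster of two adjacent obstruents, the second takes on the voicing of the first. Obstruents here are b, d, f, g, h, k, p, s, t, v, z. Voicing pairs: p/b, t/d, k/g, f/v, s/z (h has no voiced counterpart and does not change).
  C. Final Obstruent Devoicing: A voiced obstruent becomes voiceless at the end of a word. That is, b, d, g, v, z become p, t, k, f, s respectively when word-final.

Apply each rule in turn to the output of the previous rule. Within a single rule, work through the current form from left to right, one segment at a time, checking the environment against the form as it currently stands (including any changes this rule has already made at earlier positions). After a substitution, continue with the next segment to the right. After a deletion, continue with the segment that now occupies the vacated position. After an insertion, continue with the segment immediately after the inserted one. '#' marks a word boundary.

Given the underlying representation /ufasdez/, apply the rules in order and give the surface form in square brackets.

[hufastes]

A Glottal Epenthesis: [ufasdez] → [hufasdez]
B Progressive Voicing Assimilation: [hufasdez] → [hufastez]
C Final Obstruent Devoicing: [hufastez] → [hufastes]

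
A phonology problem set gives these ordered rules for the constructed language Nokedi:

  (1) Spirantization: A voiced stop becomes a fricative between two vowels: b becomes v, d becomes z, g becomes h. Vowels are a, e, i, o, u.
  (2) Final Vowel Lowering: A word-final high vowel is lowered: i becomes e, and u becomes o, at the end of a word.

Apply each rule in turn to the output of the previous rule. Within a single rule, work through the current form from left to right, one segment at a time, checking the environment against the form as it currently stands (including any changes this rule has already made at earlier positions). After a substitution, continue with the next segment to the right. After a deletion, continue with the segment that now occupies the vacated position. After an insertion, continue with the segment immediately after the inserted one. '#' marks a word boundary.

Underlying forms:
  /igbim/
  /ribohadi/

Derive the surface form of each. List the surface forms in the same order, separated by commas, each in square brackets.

[igbim], [rivohaze]

/igbim/:
  (1) Spirantization: no change — [igbim]
  (2) Final Vowel Lowering: no change — [igbim]
/ribohadi/:
  (1) Spirantization: [ribohadi] → [rivohazi]
  (2) Final Vowel Lowering: [rivohazi] → [rivohaze]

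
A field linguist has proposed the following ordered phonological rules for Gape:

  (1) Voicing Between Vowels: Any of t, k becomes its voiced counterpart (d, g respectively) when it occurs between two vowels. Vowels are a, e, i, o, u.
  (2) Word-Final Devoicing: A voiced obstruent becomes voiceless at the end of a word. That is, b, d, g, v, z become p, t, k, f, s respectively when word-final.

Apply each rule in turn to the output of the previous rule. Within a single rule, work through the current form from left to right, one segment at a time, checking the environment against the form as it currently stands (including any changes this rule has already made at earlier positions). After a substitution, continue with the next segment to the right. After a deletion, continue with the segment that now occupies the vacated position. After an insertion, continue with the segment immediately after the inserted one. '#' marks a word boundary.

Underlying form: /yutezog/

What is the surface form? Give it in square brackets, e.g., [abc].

[yudezok]

(1) Voicing Between Vowels: [yutezog] → [yudezog]
(2) Word-Final Devoicing: [yudezog] → [yudezok]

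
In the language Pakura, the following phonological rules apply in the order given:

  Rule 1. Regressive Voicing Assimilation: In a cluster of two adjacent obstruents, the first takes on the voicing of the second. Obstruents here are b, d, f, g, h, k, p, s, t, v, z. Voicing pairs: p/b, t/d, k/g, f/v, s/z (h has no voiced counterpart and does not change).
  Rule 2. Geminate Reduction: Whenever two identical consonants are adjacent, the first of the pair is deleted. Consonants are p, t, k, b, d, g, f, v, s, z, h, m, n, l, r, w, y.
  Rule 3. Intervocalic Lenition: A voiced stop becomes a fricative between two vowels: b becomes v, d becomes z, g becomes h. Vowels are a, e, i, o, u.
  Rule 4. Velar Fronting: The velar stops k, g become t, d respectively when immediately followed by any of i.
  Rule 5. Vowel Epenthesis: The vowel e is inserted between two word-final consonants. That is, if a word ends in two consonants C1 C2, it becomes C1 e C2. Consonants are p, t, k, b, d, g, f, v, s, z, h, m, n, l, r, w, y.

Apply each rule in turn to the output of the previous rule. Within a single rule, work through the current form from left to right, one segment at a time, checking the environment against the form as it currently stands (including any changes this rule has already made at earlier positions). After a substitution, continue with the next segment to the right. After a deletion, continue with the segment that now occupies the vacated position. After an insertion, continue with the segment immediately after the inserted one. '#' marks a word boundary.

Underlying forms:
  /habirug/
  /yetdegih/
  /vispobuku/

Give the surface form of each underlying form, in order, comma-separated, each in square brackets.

[havirug], [yezehih], [vispovuku]

/habirug/:
  Rule 1 Regressive Voicing Assimilation: no change — [habirug]
  Rule 2 Geminate Reduction: no change — [habirug]
  Rule 3 Intervocalic Lenition: [habirug] → [havirug]
  Rule 4 Velar Fronting: no change — [havirug]
  Rule 5 Vowel Epenthesis: no change — [havirug]
/yetdegih/:
  Rule 1 Regressive Voicing Assimilation: [yetdegih] → [yeddegih]
  Rule 2 Geminate Reduction: [yeddegih] → [yedegih]
  Rule 3 Intervocalic Lenition: [yedegih] → [yezehih]
  Rule 4 Velar Fronting: no change — [yezehih]
  Rule 5 Vowel Epenthesis: no change — [yezehih]
/vispobuku/:
  Rule 1 Regressive Voicing Assimilation: no change — [vispobuku]
  Rule 2 Geminate Reduction: no change — [vispobuku]
  Rule 3 Intervocalic Lenition: [vispobuku] → [vispovuku]
  Rule 4 Velar Fronting: no change — [vispovuku]
  Rule 5 Vowel Epenthesis: no change — [vispovuku]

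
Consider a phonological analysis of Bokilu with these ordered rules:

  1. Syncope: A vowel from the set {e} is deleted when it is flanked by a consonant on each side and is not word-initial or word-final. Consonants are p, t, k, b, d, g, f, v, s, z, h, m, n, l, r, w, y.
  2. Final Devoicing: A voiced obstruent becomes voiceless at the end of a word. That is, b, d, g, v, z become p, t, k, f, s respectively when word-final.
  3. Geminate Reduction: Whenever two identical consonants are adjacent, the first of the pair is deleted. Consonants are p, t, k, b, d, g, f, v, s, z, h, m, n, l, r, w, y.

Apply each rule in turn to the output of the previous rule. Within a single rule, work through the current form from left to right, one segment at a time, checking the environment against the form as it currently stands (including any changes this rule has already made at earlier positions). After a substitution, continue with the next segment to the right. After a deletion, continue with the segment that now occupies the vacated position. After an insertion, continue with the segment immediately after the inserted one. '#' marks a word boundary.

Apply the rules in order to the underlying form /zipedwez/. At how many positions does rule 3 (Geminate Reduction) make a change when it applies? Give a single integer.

0

1 Syncope: [zipedwez] → [zipdwz]
2 Final Devoicing: [zipdwz] → [zipdws]
3 Geminate Reduction: no change — [zipdws]
Rule 3 changed 0 position(s).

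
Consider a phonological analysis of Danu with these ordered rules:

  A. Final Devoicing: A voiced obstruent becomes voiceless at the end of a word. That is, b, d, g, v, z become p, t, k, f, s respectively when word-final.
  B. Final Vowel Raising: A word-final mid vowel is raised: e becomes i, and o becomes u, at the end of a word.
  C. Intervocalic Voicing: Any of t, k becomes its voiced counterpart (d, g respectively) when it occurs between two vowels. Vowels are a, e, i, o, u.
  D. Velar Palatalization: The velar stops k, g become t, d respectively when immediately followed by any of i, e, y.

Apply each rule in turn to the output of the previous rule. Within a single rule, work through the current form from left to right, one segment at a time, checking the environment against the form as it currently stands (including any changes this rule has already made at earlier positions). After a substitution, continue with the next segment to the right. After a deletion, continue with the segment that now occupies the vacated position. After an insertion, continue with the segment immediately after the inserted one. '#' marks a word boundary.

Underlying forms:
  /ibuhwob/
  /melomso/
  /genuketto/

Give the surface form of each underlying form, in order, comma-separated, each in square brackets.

[ibuhwop], [melomsu], [denudettu]

/ibuhwob/:
  A Final Devoicing: [ibuhwob] → [ibuhwop]
  B Final Vowel Raising: no change — [ibuhwop]
  C Intervocalic Voicing: no change — [ibuhwop]
  D Velar Palatalization: no change — [ibuhwop]
/melomso/:
  A Final Devoicing: no change — [melomso]
  B Final Vowel Raising: [melomso] → [melomsu]
  C Intervocalic Voicing: no change — [melomsu]
  D Velar Palatalization: no change — [melomsu]
/genuketto/:
  A Final Devoicing: no change — [genuketto]
  B Final Vowel Raising: [genuketto] → [genukettu]
  C Intervocalic Voicing: [genukettu] → [genugettu]
  D Velar Palatalization: [genugettu] → [denudettu]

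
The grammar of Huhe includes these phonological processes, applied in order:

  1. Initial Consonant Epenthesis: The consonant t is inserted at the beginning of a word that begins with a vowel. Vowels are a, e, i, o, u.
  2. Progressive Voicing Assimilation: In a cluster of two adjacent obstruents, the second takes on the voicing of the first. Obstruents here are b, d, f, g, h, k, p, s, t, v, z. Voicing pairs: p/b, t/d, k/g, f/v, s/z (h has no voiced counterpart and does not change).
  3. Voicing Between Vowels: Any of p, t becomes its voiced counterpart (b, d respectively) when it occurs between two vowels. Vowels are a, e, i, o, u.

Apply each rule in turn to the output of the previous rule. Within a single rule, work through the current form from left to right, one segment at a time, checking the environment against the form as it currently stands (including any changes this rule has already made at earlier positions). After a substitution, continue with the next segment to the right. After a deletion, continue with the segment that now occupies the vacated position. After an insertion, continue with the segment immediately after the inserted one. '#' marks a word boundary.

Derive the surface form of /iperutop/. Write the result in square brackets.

1 Initial Consonant Epenthesis: [iperutop] → [tiperutop]
2 Progressive Voicing Assimilation: no change — [tiperutop]
3 Voicing Between Vowels: [tiperutop] → [tiberudop]

[tiberudop]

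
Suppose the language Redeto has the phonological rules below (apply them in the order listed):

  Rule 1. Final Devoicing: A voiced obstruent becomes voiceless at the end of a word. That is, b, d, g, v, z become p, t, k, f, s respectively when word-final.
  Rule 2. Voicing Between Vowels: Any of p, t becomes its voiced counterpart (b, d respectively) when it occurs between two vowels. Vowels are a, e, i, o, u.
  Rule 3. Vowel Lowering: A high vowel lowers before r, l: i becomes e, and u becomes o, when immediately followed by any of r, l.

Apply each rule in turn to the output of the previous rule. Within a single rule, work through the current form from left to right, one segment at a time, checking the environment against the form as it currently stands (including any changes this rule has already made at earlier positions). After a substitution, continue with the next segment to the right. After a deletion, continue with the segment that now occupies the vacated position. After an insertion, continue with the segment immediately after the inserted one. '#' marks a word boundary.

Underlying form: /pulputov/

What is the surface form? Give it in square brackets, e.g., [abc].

Rule 1 Final Devoicing: [pulputov] → [pulputof]
Rule 2 Voicing Between Vowels: [pulputof] → [pulpudof]
Rule 3 Vowel Lowering: [pulpudof] → [polpudof]

[polpudof]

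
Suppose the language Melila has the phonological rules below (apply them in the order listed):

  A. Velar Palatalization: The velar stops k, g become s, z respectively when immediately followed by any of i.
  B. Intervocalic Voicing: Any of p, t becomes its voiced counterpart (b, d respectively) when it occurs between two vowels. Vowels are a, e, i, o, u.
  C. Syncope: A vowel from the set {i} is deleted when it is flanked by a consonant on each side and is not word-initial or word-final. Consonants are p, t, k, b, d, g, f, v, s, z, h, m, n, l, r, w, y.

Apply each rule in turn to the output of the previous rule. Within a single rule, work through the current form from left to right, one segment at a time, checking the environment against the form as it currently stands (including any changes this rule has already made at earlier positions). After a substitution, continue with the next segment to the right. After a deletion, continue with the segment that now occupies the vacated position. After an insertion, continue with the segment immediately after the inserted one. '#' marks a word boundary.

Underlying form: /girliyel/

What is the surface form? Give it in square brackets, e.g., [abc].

A Velar Palatalization: [girliyel] → [zirliyel]
B Intervocalic Voicing: no change — [zirliyel]
C Syncope: [zirliyel] → [zrlyel]

[zrlyel]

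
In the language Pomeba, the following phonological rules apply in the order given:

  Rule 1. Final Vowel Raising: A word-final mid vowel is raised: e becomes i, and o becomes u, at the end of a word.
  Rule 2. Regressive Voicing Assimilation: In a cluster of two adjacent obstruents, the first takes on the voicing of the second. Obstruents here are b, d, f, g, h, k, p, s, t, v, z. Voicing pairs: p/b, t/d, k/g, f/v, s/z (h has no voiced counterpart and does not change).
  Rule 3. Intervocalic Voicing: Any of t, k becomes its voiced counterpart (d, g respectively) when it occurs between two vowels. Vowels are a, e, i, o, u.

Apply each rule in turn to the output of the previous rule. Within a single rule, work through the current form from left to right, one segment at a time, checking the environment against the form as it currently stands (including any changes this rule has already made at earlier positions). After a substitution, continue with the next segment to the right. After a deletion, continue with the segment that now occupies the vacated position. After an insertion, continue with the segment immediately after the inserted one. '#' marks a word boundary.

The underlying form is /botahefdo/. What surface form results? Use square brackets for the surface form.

[bodahevdu]

Rule 1 Final Vowel Raising: [botahefdo] → [botahefdu]
Rule 2 Regressive Voicing Assimilation: [botahefdu] → [botahevdu]
Rule 3 Intervocalic Voicing: [botahevdu] → [bodahevdu]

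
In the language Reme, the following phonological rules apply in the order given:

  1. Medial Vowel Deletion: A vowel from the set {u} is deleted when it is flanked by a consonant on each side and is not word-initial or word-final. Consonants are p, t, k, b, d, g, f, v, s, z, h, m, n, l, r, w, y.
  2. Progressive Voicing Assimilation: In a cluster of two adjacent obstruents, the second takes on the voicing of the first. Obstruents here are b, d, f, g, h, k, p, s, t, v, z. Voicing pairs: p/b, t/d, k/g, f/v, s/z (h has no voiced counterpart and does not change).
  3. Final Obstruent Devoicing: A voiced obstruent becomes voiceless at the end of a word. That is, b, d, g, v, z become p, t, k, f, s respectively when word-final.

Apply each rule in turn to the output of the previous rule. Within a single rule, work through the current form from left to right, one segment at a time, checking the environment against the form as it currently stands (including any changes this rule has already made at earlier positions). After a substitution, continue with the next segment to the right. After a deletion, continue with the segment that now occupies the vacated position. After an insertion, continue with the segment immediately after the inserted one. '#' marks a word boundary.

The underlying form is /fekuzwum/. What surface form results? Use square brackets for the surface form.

[fekswm]

1 Medial Vowel Deletion: [fekuzwum] → [fekzwm]
2 Progressive Voicing Assimilation: [fekzwm] → [fekswm]
3 Final Obstruent Devoicing: no change — [fekswm]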